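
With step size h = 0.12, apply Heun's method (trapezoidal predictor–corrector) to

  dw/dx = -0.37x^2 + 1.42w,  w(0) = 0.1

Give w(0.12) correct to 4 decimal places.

0.1182

Heun: k1 = f(x_n, w_n); k2 = f(x_n + h, w_n + h·k1); w_{n+1} = w_n + (h/2)·(k1 + k2).
x=0.000000, w=0.100000:
  k1 = f(0.000000, 0.100000) = 0.142000
  k2 = f(0.120000, 0.117040) = 0.160869
  w ← 0.100000 + (0.12/2)·(0.142000 + 0.160869) = 0.118172
w(0.12) ≈ 0.1182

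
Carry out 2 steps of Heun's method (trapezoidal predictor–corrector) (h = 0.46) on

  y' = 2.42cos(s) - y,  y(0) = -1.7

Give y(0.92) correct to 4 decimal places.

0.4137

Heun: k1 = f(s_n, y_n); k2 = f(s_n + h, y_n + h·k1); y_{n+1} = y_n + (h/2)·(k1 + k2).
s=0.000000, y=-1.700000:
  k1 = f(0.000000, -1.700000) = 4.120000
  k2 = f(0.460000, 0.195200) = 1.973247
  y ← -1.700000 + (0.46/2)·(4.120000 + 1.973247) = -0.298553
s=0.460000, y=-0.298553:
  k1 = f(0.460000, -0.298553) = 2.467000
  k2 = f(0.920000, 0.836267) = 0.629818
  y ← -0.298553 + (0.46/2)·(2.467000 + 0.629818) = 0.413715
y(0.92) ≈ 0.4137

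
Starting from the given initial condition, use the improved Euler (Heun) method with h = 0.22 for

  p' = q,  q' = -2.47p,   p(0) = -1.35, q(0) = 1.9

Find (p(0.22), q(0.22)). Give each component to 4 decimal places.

-0.8513, 2.5200

Heun on (p,q): k1 = f(t_n, state_n); k2 = f(t_n + h, state_n + h·k1); state_{n+1} = state_n + (h/2)·(k1 + k2).
0.000000: (-1.350000, 1.900000)
  k1 = (1.900000, 3.334500)
  predictor → (-0.932000, 2.633590)
  k2 = (2.633590, 2.302040)
  → (-0.851305, 2.520019)
(p(0.22), q(0.22)) ≈ (-0.8513, 2.5200)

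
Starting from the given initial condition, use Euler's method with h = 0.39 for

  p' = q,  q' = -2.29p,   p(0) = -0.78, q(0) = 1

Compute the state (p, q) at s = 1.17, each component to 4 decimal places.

Euler on (p,q): p_{n+1} = p_n + h·p', q_{n+1} = q_n + h·q'.
0.000000: (-0.780000, 1.000000); f=(1.000000, 1.786200) → (-0.390000, 1.696618)
0.390000: (-0.390000, 1.696618); f=(1.696618, 0.893100) → (0.271681, 2.044927)
0.780000: (0.271681, 2.044927); f=(2.044927, -0.622150) → (1.069203, 1.802289)
(p(1.17), q(1.17)) ≈ (1.0692, 1.8023)

1.0692, 1.8023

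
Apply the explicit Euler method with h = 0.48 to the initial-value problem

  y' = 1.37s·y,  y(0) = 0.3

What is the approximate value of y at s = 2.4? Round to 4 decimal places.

Euler: y_{n+1} = y_n + h·f(s_n, y_n).
s=0.000000, y=0.300000: f=0.000000 → y ← 0.300000 + 0.48·0.000000 = 0.300000
s=0.480000, y=0.300000: f=0.197280 → y ← 0.300000 + 0.48·0.197280 = 0.394694
s=0.960000, y=0.394694: f=0.519102 → y ← 0.394694 + 0.48·0.519102 = 0.643863
s=1.440000, y=0.643863: f=1.270214 → y ← 0.643863 + 0.48·1.270214 = 1.253566
s=1.920000, y=1.253566: f=3.297380 → y ← 1.253566 + 0.48·3.297380 = 2.836308
y(2.4) ≈ 2.8363

2.8363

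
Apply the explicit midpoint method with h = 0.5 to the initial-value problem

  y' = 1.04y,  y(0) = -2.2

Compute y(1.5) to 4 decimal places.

-9.9764

Midpoint: k1 = f(x_n, y_n); k2 = f(x_n + h/2, y_n + (h/2)·k1); y_{n+1} = y_n + h·k2.
x=0.000000, y=-2.200000:
  k1 = f(0.000000, -2.200000) = -2.288000
  k2 = f(0.250000, -2.772000) = -2.882880
  y ← -2.200000 + 0.5·(-2.882880) = -3.641440
x=0.500000, y=-3.641440:
  k1 = f(0.500000, -3.641440) = -3.787098
  k2 = f(0.750000, -4.588214) = -4.771743
  y ← -3.641440 + 0.5·(-4.771743) = -6.027311
x=1.000000, y=-6.027311:
  k1 = f(1.000000, -6.027311) = -6.268404
  k2 = f(1.250000, -7.594412) = -7.898189
  y ← -6.027311 + 0.5·(-7.898189) = -9.976406
y(1.5) ≈ -9.9764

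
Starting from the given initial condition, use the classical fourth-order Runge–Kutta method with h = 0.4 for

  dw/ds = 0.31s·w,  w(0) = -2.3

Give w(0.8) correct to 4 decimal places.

-2.5399

RK4: k1 = f(s_n, w_n); k2 = f(s_n + h/2, w_n + (h/2)·k1); k3 = f(s_n + h/2, w_n + (h/2)·k2); k4 = f(s_n + h, w_n + h·k3); w_{n+1} = w_n + (h/6)·(k1 + 2k2 + 2k3 + k4).
s=0.000000, w=-2.300000:
  k1 = f(0.000000, -2.300000) = 0.000000
  k2 = f(0.200000, -2.300000) = -0.142600
  k3 = f(0.200000, -2.328520) = -0.144368
  k4 = f(0.400000, -2.357747) = -0.292361
  w ← -2.300000 + (0.4/6)·(k1 + 2k2 + 2k3 + k4) = -2.357753
s=0.400000, w=-2.357753:
  k1 = f(0.400000, -2.357753) = -0.292361
  k2 = f(0.600000, -2.416225) = -0.449418
  k3 = f(0.600000, -2.447637) = -0.455260
  k4 = f(0.800000, -2.539857) = -0.629885
  w ← -2.357753 + (0.4/6)·(k1 + 2k2 + 2k3 + k4) = -2.539860
w(0.8) ≈ -2.5399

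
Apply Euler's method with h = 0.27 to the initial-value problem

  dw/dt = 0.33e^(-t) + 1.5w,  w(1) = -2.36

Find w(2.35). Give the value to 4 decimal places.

Euler: w_{n+1} = w_n + h·f(t_n, w_n).
t=1.000000, w=-2.360000: f=-3.418600 → w ← -2.360000 + 0.27·(-3.418600) = -3.283022
t=1.270000, w=-3.283022: f=-4.831858 → w ← -3.283022 + 0.27·(-4.831858) = -4.587624
t=1.540000, w=-4.587624: f=-6.810690 → w ← -4.587624 + 0.27·(-6.810690) = -6.426510
t=1.810000, w=-6.426510: f=-9.585759 → w ← -6.426510 + 0.27·(-9.585759) = -9.014665
t=2.080000, w=-9.014665: f=-13.480770 → w ← -9.014665 + 0.27·(-13.480770) = -12.654473
w(2.35) ≈ -12.6545

-12.6545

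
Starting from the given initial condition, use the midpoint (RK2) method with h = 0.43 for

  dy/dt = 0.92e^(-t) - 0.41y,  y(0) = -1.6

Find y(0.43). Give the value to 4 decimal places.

Midpoint: k1 = f(t_n, y_n); k2 = f(t_n + h/2, y_n + (h/2)·k1); y_{n+1} = y_n + h·k2.
t=0.000000, y=-1.600000:
  k1 = f(0.000000, -1.600000) = 1.576000
  k2 = f(0.215000, -1.261160) = 1.259094
  y ← -1.600000 + 0.43·1.259094 = -1.058590
y(0.43) ≈ -1.0586

-1.0586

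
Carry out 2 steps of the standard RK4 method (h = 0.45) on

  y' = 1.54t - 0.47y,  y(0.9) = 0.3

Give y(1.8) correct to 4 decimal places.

RK4: k1 = f(t_n, y_n); k2 = f(t_n + h/2, y_n + (h/2)·k1); k3 = f(t_n + h/2, y_n + (h/2)·k2); k4 = f(t_n + h, y_n + h·k3); y_{n+1} = y_n + (h/6)·(k1 + 2k2 + 2k3 + k4).
t=0.900000, y=0.300000:
  k1 = f(0.900000, 0.300000) = 1.245000
  k2 = f(1.125000, 0.580125) = 1.459841
  k3 = f(1.125000, 0.628464) = 1.437122
  k4 = f(1.350000, 0.946705) = 1.634049
  y ← 0.300000 + (0.45/6)·(k1 + 2k2 + 2k3 + k4) = 0.950473
t=1.350000, y=0.950473:
  k1 = f(1.350000, 0.950473) = 1.632278
  k2 = f(1.575000, 1.317736) = 1.806164
  k3 = f(1.575000, 1.356860) = 1.787776
  k4 = f(1.800000, 1.754972) = 1.947163
  y ← 0.950473 + (0.45/6)·(k1 + 2k2 + 2k3 + k4) = 1.758022
y(1.8) ≈ 1.7580

1.7580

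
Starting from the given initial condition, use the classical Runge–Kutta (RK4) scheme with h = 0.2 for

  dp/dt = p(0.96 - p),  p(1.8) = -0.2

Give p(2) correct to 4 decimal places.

RK4: k1 = f(t_n, p_n); k2 = f(t_n + h/2, p_n + (h/2)·k1); k3 = f(t_n + h/2, p_n + (h/2)·k2); k4 = f(t_n + h, p_n + h·k3); p_{n+1} = p_n + (h/6)·(k1 + 2k2 + 2k3 + k4).
t=1.800000, p=-0.200000:
  k1 = f(1.800000, -0.200000) = -0.232000
  k2 = f(1.900000, -0.223200) = -0.264090
  k3 = f(1.900000, -0.226409) = -0.268614
  k4 = f(2.000000, -0.253723) = -0.307949
  p ← -0.200000 + (0.2/6)·(k1 + 2k2 + 2k3 + k4) = -0.253512
p(2) ≈ -0.2535

-0.2535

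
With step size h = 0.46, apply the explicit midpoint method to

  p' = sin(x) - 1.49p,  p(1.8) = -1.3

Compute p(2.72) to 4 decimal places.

-0.0930

Midpoint: k1 = f(x_n, p_n); k2 = f(x_n + h/2, p_n + (h/2)·k1); p_{n+1} = p_n + h·k2.
x=1.800000, p=-1.300000:
  k1 = f(1.800000, -1.300000) = 2.910848
  k2 = f(2.030000, -0.630505) = 1.835858
  p ← -1.300000 + 0.46·1.835858 = -0.455505
x=2.260000, p=-0.455505:
  k1 = f(2.260000, -0.455505) = 1.450455
  k2 = f(2.490000, -0.121900) = 0.788085
  p ← -0.455505 + 0.46·0.788085 = -0.092986
p(2.72) ≈ -0.0930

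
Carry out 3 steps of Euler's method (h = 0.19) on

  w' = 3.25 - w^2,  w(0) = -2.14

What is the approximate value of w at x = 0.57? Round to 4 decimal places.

-3.8025

Euler: w_{n+1} = w_n + h·f(x_n, w_n).
x=0.000000, w=-2.140000: f=-1.329600 → w ← -2.140000 + 0.19·(-1.329600) = -2.392624
x=0.190000, w=-2.392624: f=-2.474650 → w ← -2.392624 + 0.19·(-2.474650) = -2.862807
x=0.380000, w=-2.862807: f=-4.945666 → w ← -2.862807 + 0.19·(-4.945666) = -3.802484
w(0.57) ≈ -3.8025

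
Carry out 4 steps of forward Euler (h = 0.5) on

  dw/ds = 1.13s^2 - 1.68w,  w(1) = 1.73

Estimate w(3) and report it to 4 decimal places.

Euler: w_{n+1} = w_n + h·f(s_n, w_n).
s=1.000000, w=1.730000: f=-1.776400 → w ← 1.730000 + 0.5·(-1.776400) = 0.841800
s=1.500000, w=0.841800: f=1.128276 → w ← 0.841800 + 0.5·1.128276 = 1.405938
s=2.000000, w=1.405938: f=2.158024 → w ← 1.405938 + 0.5·2.158024 = 2.484950
s=2.500000, w=2.484950: f=2.887784 → w ← 2.484950 + 0.5·2.887784 = 3.928842
w(3) ≈ 3.9288

3.9288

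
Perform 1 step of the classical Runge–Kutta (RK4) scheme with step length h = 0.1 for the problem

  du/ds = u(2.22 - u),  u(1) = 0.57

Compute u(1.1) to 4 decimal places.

RK4: k1 = f(s_n, u_n); k2 = f(s_n + h/2, u_n + (h/2)·k1); k3 = f(s_n + h/2, u_n + (h/2)·k2); k4 = f(s_n + h, u_n + h·k3); u_{n+1} = u_n + (h/6)·(k1 + 2k2 + 2k3 + k4).
s=1.000000, u=0.570000:
  k1 = f(1.000000, 0.570000) = 0.940500
  k2 = f(1.050000, 0.617025) = 0.989076
  k3 = f(1.050000, 0.619454) = 0.991464
  k4 = f(1.100000, 0.669146) = 1.037748
  u ← 0.570000 + (0.1/6)·(k1 + 2k2 + 2k3 + k4) = 0.668989
u(1.1) ≈ 0.6690

0.6690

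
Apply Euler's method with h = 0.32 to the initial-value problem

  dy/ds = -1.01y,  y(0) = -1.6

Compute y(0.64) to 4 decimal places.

-0.7329

Euler: y_{n+1} = y_n + h·f(s_n, y_n).
s=0.000000, y=-1.600000: f=1.616000 → y ← -1.600000 + 0.32·1.616000 = -1.082880
s=0.320000, y=-1.082880: f=1.093709 → y ← -1.082880 + 0.32·1.093709 = -0.732893
y(0.64) ≈ -0.7329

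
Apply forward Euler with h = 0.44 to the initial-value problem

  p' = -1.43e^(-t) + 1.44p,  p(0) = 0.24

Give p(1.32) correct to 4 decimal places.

Euler: p_{n+1} = p_n + h·f(t_n, p_n).
t=0.000000, p=0.240000: f=-1.084400 → p ← 0.240000 + 0.44·(-1.084400) = -0.237136
t=0.440000, p=-0.237136: f=-1.262448 → p ← -0.237136 + 0.44·(-1.262448) = -0.792613
t=0.880000, p=-0.792613: f=-1.734502 → p ← -0.792613 + 0.44·(-1.734502) = -1.555794
p(1.32) ≈ -1.5558

-1.5558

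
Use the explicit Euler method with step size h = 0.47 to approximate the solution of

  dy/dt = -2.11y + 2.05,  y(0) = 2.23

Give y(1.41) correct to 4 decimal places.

Euler: y_{n+1} = y_n + h·f(t_n, y_n).
t=0.000000, y=2.230000: f=-2.655300 → y ← 2.230000 + 0.47·(-2.655300) = 0.982009
t=0.470000, y=0.982009: f=-0.022039 → y ← 0.982009 + 0.47·(-0.022039) = 0.971651
t=0.940000, y=0.971651: f=-0.000183 → y ← 0.971651 + 0.47·(-0.000183) = 0.971565
y(1.41) ≈ 0.9716

0.9716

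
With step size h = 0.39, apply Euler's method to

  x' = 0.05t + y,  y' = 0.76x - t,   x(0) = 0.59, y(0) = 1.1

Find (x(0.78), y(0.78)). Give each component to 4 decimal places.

1.5238, 1.4248

Euler on (x,y): x_{n+1} = x_n + h·x', y_{n+1} = y_n + h·y'.
0.000000: (0.590000, 1.100000); f=(1.100000, 0.448400) → (1.019000, 1.274876)
0.390000: (1.019000, 1.274876); f=(1.294376, 0.384440) → (1.523807, 1.424808)
(x(0.78), y(0.78)) ≈ (1.5238, 1.4248)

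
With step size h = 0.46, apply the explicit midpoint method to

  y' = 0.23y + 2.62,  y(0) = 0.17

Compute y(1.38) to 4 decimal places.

Midpoint: k1 = f(s_n, y_n); k2 = f(s_n + h/2, y_n + (h/2)·k1); y_{n+1} = y_n + h·k2.
s=0.000000, y=0.170000:
  k1 = f(0.000000, 0.170000) = 2.659100
  k2 = f(0.230000, 0.781593) = 2.799766
  y ← 0.170000 + 0.46·2.799766 = 1.457893
s=0.460000, y=1.457893:
  k1 = f(0.460000, 1.457893) = 2.955315
  k2 = f(0.690000, 2.137615) = 3.111651
  y ← 1.457893 + 0.46·3.111651 = 2.889252
s=0.920000, y=2.889252:
  k1 = f(0.920000, 2.889252) = 3.284528
  k2 = f(1.150000, 3.644694) = 3.458280
  y ← 2.889252 + 0.46·3.458280 = 4.480061
y(1.38) ≈ 4.4801

4.4801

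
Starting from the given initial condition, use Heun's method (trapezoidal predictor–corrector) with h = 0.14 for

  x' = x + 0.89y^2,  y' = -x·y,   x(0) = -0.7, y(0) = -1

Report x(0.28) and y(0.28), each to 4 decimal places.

Heun on (x,y): k1 = f(t_n, state_n); k2 = f(t_n + h, state_n + h·k1); state_{n+1} = state_n + (h/2)·(k1 + k2).
0.000000: (-0.700000, -1.000000)
  k1 = (0.190000, -0.700000)
  predictor → (-0.673400, -1.098000)
  k2 = (0.399588, -0.739393)
  → (-0.658729, -1.100758)
0.140000: (-0.658729, -1.100758)
  k1 = (0.419655, -0.725101)
  predictor → (-0.599977, -1.202272)
  k2 = (0.686480, -0.721336)
  → (-0.581299, -1.202008)
(x(0.28), y(0.28)) ≈ (-0.5813, -1.2020)

-0.5813, -1.2020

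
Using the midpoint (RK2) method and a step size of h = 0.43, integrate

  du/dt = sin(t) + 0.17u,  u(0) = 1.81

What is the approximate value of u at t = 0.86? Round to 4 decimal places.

Midpoint: k1 = f(t_n, u_n); k2 = f(t_n + h/2, u_n + (h/2)·k1); u_{n+1} = u_n + h·k2.
t=0.000000, u=1.810000:
  k1 = f(0.000000, 1.810000) = 0.307700
  k2 = f(0.215000, 1.876156) = 0.532294
  u ← 1.810000 + 0.43·0.532294 = 2.038886
t=0.430000, u=2.038886:
  k1 = f(0.430000, 2.038886) = 0.763481
  k2 = f(0.645000, 2.203035) = 0.975714
  u ← 2.038886 + 0.43·0.975714 = 2.458444
u(0.86) ≈ 2.4584

2.4584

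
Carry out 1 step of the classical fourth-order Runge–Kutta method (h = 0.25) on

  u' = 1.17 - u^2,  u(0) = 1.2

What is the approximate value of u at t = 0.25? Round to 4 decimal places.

RK4: k1 = f(t_n, u_n); k2 = f(t_n + h/2, u_n + (h/2)·k1); k3 = f(t_n + h/2, u_n + (h/2)·k2); k4 = f(t_n + h, u_n + h·k3); u_{n+1} = u_n + (h/6)·(k1 + 2k2 + 2k3 + k4).
t=0.000000, u=1.200000:
  k1 = f(0.000000, 1.200000) = -0.270000
  k2 = f(0.125000, 1.166250) = -0.190139
  k3 = f(0.125000, 1.176233) = -0.213523
  k4 = f(0.250000, 1.146619) = -0.144736
  u ← 1.200000 + (0.25/6)·(k1 + 2k2 + 2k3 + k4) = 1.149081
u(0.25) ≈ 1.1491

1.1491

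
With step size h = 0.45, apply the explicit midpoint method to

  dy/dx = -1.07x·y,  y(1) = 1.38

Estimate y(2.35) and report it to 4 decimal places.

0.1610

Midpoint: k1 = f(x_n, y_n); k2 = f(x_n + h/2, y_n + (h/2)·k1); y_{n+1} = y_n + h·k2.
x=1.000000, y=1.380000:
  k1 = f(1.000000, 1.380000) = -1.476600
  k2 = f(1.225000, 1.047765) = -1.373358
  y ← 1.380000 + 0.45·(-1.373358) = 0.761989
x=1.450000, y=0.761989:
  k1 = f(1.450000, 0.761989) = -1.182226
  k2 = f(1.675000, 0.495988) = -0.888935
  y ← 0.761989 + 0.45·(-0.888935) = 0.361968
x=1.900000, y=0.361968:
  k1 = f(1.900000, 0.361968) = -0.735882
  k2 = f(2.125000, 0.196395) = -0.446553
  y ← 0.361968 + 0.45·(-0.446553) = 0.161019
y(2.35) ≈ 0.1610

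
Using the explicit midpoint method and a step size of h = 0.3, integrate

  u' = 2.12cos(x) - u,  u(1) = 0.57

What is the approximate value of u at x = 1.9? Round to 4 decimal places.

0.2788

Midpoint: k1 = f(x_n, u_n); k2 = f(x_n + h/2, u_n + (h/2)·k1); u_{n+1} = u_n + h·k2.
x=1.000000, u=0.570000:
  k1 = f(1.000000, 0.570000) = 0.575441
  k2 = f(1.150000, 0.656316) = 0.209677
  u ← 0.570000 + 0.3·0.209677 = 0.632903
x=1.300000, u=0.632903:
  k1 = f(1.300000, 0.632903) = -0.065806
  k2 = f(1.450000, 0.623032) = -0.367566
  u ← 0.632903 + 0.3·(-0.367566) = 0.522633
x=1.600000, u=0.522633:
  k1 = f(1.600000, 0.522633) = -0.584536
  k2 = f(1.750000, 0.434953) = -0.812834
  u ← 0.522633 + 0.3·(-0.812834) = 0.278783
u(1.9) ≈ 0.2788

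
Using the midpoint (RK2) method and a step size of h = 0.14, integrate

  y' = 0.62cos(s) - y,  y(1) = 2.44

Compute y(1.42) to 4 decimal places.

1.6764

Midpoint: k1 = f(s_n, y_n); k2 = f(s_n + h/2, y_n + (h/2)·k1); y_{n+1} = y_n + h·k2.
s=1.000000, y=2.440000:
  k1 = f(1.000000, 2.440000) = -2.105013
  k2 = f(1.070000, 2.292649) = -1.994972
  y ← 2.440000 + 0.14·(-1.994972) = 2.160704
s=1.140000, y=2.160704:
  k1 = f(1.140000, 2.160704) = -1.901795
  k2 = f(1.210000, 2.027578) = -1.808706
  y ← 2.160704 + 0.14·(-1.808706) = 1.907485
s=1.280000, y=1.907485:
  k1 = f(1.280000, 1.907485) = -1.729722
  k2 = f(1.350000, 1.786405) = -1.650620
  y ← 1.907485 + 0.14·(-1.650620) = 1.676398
y(1.42) ≈ 1.6764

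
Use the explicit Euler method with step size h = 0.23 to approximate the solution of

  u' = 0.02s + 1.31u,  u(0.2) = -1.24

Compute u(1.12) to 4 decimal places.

-3.5423

Euler: u_{n+1} = u_n + h·f(s_n, u_n).
s=0.200000, u=-1.240000: f=-1.620400 → u ← -1.240000 + 0.23·(-1.620400) = -1.612692
s=0.430000, u=-1.612692: f=-2.104027 → u ← -1.612692 + 0.23·(-2.104027) = -2.096618
s=0.660000, u=-2.096618: f=-2.733370 → u ← -2.096618 + 0.23·(-2.733370) = -2.725293
s=0.890000, u=-2.725293: f=-3.552334 → u ← -2.725293 + 0.23·(-3.552334) = -3.542330
u(1.12) ≈ -3.5423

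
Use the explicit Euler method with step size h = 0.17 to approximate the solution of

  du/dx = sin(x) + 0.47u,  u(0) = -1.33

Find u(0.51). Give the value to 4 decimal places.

Euler: u_{n+1} = u_n + h·f(x_n, u_n).
x=0.000000, u=-1.330000: f=-0.625100 → u ← -1.330000 + 0.17·(-0.625100) = -1.436267
x=0.170000, u=-1.436267: f=-0.505863 → u ← -1.436267 + 0.17·(-0.505863) = -1.522264
x=0.340000, u=-1.522264: f=-0.381977 → u ← -1.522264 + 0.17·(-0.381977) = -1.587200
u(0.51) ≈ -1.5872

-1.5872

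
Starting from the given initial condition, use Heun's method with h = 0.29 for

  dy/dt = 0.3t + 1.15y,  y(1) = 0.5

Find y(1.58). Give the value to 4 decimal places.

Heun: k1 = f(t_n, y_n); k2 = f(t_n + h, y_n + h·k1); y_{n+1} = y_n + (h/2)·(k1 + k2).
t=1.000000, y=0.500000:
  k1 = f(1.000000, 0.500000) = 0.875000
  k2 = f(1.290000, 0.753750) = 1.253812
  y ← 0.500000 + (0.29/2)·(0.875000 + 1.253812) = 0.808678
t=1.290000, y=0.808678:
  k1 = f(1.290000, 0.808678) = 1.316979
  k2 = f(1.580000, 1.190602) = 1.843192
  y ← 0.808678 + (0.29/2)·(1.316979 + 1.843192) = 1.266903
y(1.58) ≈ 1.2669

1.2669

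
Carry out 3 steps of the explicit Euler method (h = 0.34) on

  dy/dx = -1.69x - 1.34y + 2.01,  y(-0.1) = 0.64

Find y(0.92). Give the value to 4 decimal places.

Euler: y_{n+1} = y_n + h·f(x_n, y_n).
x=-0.100000, y=0.640000: f=1.321400 → y ← 0.640000 + 0.34·1.321400 = 1.089276
x=0.240000, y=1.089276: f=0.144770 → y ← 1.089276 + 0.34·0.144770 = 1.138498
x=0.580000, y=1.138498: f=-0.495787 → y ← 1.138498 + 0.34·(-0.495787) = 0.969930
y(0.92) ≈ 0.9699

0.9699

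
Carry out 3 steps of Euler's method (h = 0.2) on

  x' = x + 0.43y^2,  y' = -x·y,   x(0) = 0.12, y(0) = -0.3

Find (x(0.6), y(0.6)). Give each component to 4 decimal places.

0.2343, -0.2732

Euler on (x,y): x_{n+1} = x_n + h·x', y_{n+1} = y_n + h·y'.
0.000000: (0.120000, -0.300000); f=(0.158700, 0.036000) → (0.151740, -0.292800)
0.200000: (0.151740, -0.292800); f=(0.188605, 0.044429) → (0.189461, -0.283914)
0.400000: (0.189461, -0.283914); f=(0.224122, 0.053791) → (0.234285, -0.273156)
(x(0.6), y(0.6)) ≈ (0.2343, -0.2732)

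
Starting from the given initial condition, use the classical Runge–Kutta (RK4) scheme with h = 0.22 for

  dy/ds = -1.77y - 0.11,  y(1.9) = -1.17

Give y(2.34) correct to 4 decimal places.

-0.5707

RK4: k1 = f(s_n, y_n); k2 = f(s_n + h/2, y_n + (h/2)·k1); k3 = f(s_n + h/2, y_n + (h/2)·k2); k4 = f(s_n + h, y_n + h·k3); y_{n+1} = y_n + (h/6)·(k1 + 2k2 + 2k3 + k4).
s=1.900000, y=-1.170000:
  k1 = f(1.900000, -1.170000) = 1.960900
  k2 = f(2.010000, -0.954301) = 1.579113
  k3 = f(2.010000, -0.996298) = 1.653447
  k4 = f(2.120000, -0.806242) = 1.317048
  y ← -1.170000 + (0.22/6)·(k1 + 2k2 + 2k3 + k4) = -0.812754
s=2.120000, y=-0.812754:
  k1 = f(2.120000, -0.812754) = 1.328575
  k2 = f(2.230000, -0.666611) = 1.069901
  k3 = f(2.230000, -0.695065) = 1.120265
  k4 = f(2.340000, -0.566296) = 0.892344
  y ← -0.812754 + (0.22/6)·(k1 + 2k2 + 2k3 + k4) = -0.570708
y(2.34) ≈ -0.5707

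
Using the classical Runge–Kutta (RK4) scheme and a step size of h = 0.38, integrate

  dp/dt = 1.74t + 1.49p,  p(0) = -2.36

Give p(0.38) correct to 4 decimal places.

-4.0033

RK4: k1 = f(t_n, p_n); k2 = f(t_n + h/2, p_n + (h/2)·k1); k3 = f(t_n + h/2, p_n + (h/2)·k2); k4 = f(t_n + h, p_n + h·k3); p_{n+1} = p_n + (h/6)·(k1 + 2k2 + 2k3 + k4).
t=0.000000, p=-2.360000:
  k1 = f(0.000000, -2.360000) = -3.516400
  k2 = f(0.190000, -3.028116) = -4.181293
  k3 = f(0.190000, -3.154446) = -4.369524
  k4 = f(0.380000, -4.020419) = -5.329224
  p ← -2.360000 + (0.38/6)·(k1 + 2k2 + 2k3 + k4) = -4.003326
p(0.38) ≈ -4.0033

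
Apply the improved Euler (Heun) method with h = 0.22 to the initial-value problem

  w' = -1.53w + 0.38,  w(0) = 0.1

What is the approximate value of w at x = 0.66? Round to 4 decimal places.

0.1930

Heun: k1 = f(x_n, w_n); k2 = f(x_n + h, w_n + h·k1); w_{n+1} = w_n + (h/2)·(k1 + k2).
x=0.000000, w=0.100000:
  k1 = f(0.000000, 0.100000) = 0.227000
  k2 = f(0.220000, 0.149940) = 0.150592
  w ← 0.100000 + (0.22/2)·(0.227000 + 0.150592) = 0.141535
x=0.220000, w=0.141535:
  k1 = f(0.220000, 0.141535) = 0.163451
  k2 = f(0.440000, 0.177494) = 0.108434
  w ← 0.141535 + (0.22/2)·(0.163451 + 0.108434) = 0.171442
x=0.440000, w=0.171442:
  k1 = f(0.440000, 0.171442) = 0.117693
  k2 = f(0.660000, 0.197335) = 0.078078
  w ← 0.171442 + (0.22/2)·(0.117693 + 0.078078) = 0.192977
w(0.66) ≈ 0.1930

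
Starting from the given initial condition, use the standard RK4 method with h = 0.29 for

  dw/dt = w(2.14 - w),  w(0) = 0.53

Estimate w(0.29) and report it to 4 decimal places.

0.8127

RK4: k1 = f(t_n, w_n); k2 = f(t_n + h/2, w_n + (h/2)·k1); k3 = f(t_n + h/2, w_n + (h/2)·k2); k4 = f(t_n + h, w_n + h·k3); w_{n+1} = w_n + (h/6)·(k1 + 2k2 + 2k3 + k4).
t=0.000000, w=0.530000:
  k1 = f(0.000000, 0.530000) = 0.853300
  k2 = f(0.145000, 0.653729) = 0.971618
  k3 = f(0.145000, 0.670885) = 0.985607
  k4 = f(0.290000, 0.815826) = 1.080296
  w ← 0.530000 + (0.29/6)·(k1 + 2k2 + 2k3 + k4) = 0.812656
w(0.29) ≈ 0.8127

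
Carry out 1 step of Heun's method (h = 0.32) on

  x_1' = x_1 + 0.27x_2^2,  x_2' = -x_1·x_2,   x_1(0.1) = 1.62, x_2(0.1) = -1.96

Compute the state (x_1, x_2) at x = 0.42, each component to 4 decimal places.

2.4789, -1.0789

Heun on (x_1,x_2): k1 = f(x_n, state_n); k2 = f(x_n + h, state_n + h·k1); state_{n+1} = state_n + (h/2)·(k1 + k2).
0.100000: (1.620000, -1.960000)
  k1 = (2.657232, 3.175200)
  predictor → (2.470314, -0.943936)
  k2 = (2.710888, 2.331819)
  → (2.478899, -1.078877)
(x_1(0.42), x_2(0.42)) ≈ (2.4789, -1.0789)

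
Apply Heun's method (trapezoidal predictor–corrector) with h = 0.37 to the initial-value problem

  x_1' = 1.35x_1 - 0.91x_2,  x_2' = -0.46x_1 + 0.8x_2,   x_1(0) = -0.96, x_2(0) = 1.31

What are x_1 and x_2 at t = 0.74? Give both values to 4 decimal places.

Heun on (x_1,x_2): k1 = f(t_n, state_n); k2 = f(t_n + h, state_n + h·k1); state_{n+1} = state_n + (h/2)·(k1 + k2).
0.000000: (-0.960000, 1.310000)
  k1 = (-2.488100, 1.489600)
  predictor → (-1.880597, 1.861152)
  k2 = (-4.232454, 2.353996)
  → (-2.203303, 2.021065)
0.370000: (-2.203303, 2.021065)
  k1 = (-4.813628, 2.630371)
  predictor → (-3.984345, 2.994303)
  k2 = (-8.103681, 4.228241)
  → (-4.593005, 3.289909)
(x_1(0.74), x_2(0.74)) ≈ (-4.5930, 3.2899)

-4.5930, 3.2899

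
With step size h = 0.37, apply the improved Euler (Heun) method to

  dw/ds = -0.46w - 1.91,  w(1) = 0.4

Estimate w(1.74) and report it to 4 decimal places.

-0.9073

Heun: k1 = f(s_n, w_n); k2 = f(s_n + h, w_n + h·k1); w_{n+1} = w_n + (h/2)·(k1 + k2).
s=1.000000, w=0.400000:
  k1 = f(1.000000, 0.400000) = -2.094000
  k2 = f(1.370000, -0.374780) = -1.737601
  w ← 0.400000 + (0.37/2)·(-2.094000 + (-1.737601)) = -0.308846
s=1.370000, w=-0.308846:
  k1 = f(1.370000, -0.308846) = -1.767931
  k2 = f(1.740000, -0.962981) = -1.467029
  w ← -0.308846 + (0.37/2)·(-1.767931 + (-1.467029)) = -0.907314
w(1.74) ≈ -0.9073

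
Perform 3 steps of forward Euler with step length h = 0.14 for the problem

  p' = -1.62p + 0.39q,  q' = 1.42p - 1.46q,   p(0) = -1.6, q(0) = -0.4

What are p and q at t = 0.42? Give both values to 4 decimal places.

-0.8208, -0.8023

Euler on (p,q): p_{n+1} = p_n + h·p', q_{n+1} = q_n + h·q'.
0.000000: (-1.600000, -0.400000); f=(2.436000, -1.688000) → (-1.258960, -0.636320)
0.140000: (-1.258960, -0.636320); f=(1.791350, -0.858696) → (-1.008171, -0.756537)
0.280000: (-1.008171, -0.756537); f=(1.338187, -0.327058) → (-0.820825, -0.802326)
(p(0.42), q(0.42)) ≈ (-0.8208, -0.8023)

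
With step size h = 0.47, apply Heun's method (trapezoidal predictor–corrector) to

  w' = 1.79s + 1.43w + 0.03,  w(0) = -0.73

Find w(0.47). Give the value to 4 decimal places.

Heun: k1 = f(s_n, w_n); k2 = f(s_n + h, w_n + h·k1); w_{n+1} = w_n + (h/2)·(k1 + k2).
s=0.000000, w=-0.730000:
  k1 = f(0.000000, -0.730000) = -1.013900
  k2 = f(0.470000, -1.206533) = -0.854042
  w ← -0.730000 + (0.47/2)·(-1.013900 + (-0.854042)) = -1.168966
w(0.47) ≈ -1.1690

-1.1690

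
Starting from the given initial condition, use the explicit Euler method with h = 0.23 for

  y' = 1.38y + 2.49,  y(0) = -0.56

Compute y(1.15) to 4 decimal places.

Euler: y_{n+1} = y_n + h·f(x_n, y_n).
x=0.000000, y=-0.560000: f=1.717200 → y ← -0.560000 + 0.23·1.717200 = -0.165044
x=0.230000, y=-0.165044: f=2.262239 → y ← -0.165044 + 0.23·2.262239 = 0.355271
x=0.460000, y=0.355271: f=2.980274 → y ← 0.355271 + 0.23·2.980274 = 1.040734
x=0.690000, y=1.040734: f=3.926213 → y ← 1.040734 + 0.23·3.926213 = 1.943763
x=0.920000, y=1.943763: f=5.172393 → y ← 1.943763 + 0.23·5.172393 = 3.133413
y(1.15) ≈ 3.1334

3.1334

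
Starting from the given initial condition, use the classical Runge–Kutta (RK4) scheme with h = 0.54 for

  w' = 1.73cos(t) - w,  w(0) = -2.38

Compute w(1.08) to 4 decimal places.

0.0665

RK4: k1 = f(t_n, w_n); k2 = f(t_n + h/2, w_n + (h/2)·k1); k3 = f(t_n + h/2, w_n + (h/2)·k2); k4 = f(t_n + h, w_n + h·k3); w_{n+1} = w_n + (h/6)·(k1 + 2k2 + 2k3 + k4).
t=0.000000, w=-2.380000:
  k1 = f(0.000000, -2.380000) = 4.110000
  k2 = f(0.270000, -1.270300) = 2.937624
  k3 = f(0.270000, -1.586842) = 3.254165
  k4 = f(0.540000, -0.622751) = 2.106587
  w ← -2.380000 + (0.54/6)·(k1 + 2k2 + 2k3 + k4) = -0.705985
t=0.540000, w=-0.705985:
  k1 = f(0.540000, -0.705985) = 2.189821
  k2 = f(0.810000, -0.114733) = 1.307566
  k3 = f(0.810000, -0.352942) = 1.545775
  k4 = f(1.080000, 0.128733) = 0.686665
  w ← -0.705985 + (0.54/6)·(k1 + 2k2 + 2k3 + k4) = 0.066500
w(1.08) ≈ 0.0665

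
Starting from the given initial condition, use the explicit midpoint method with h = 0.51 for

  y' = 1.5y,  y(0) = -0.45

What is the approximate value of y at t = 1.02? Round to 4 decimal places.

Midpoint: k1 = f(t_n, y_n); k2 = f(t_n + h/2, y_n + (h/2)·k1); y_{n+1} = y_n + h·k2.
t=0.000000, y=-0.450000:
  k1 = f(0.000000, -0.450000) = -0.675000
  k2 = f(0.255000, -0.622125) = -0.933188
  y ← -0.450000 + 0.51·(-0.933188) = -0.925926
t=0.510000, y=-0.925926:
  k1 = f(0.510000, -0.925926) = -1.388888
  k2 = f(0.765000, -1.280092) = -1.920138
  y ← -0.925926 + 0.51·(-1.920138) = -1.905196
y(1.02) ≈ -1.9052

-1.9052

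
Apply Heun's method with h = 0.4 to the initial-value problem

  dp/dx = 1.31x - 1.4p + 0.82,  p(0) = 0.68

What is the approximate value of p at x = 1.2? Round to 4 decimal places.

Heun: k1 = f(x_n, p_n); k2 = f(x_n + h, p_n + h·k1); p_{n+1} = p_n + (h/2)·(k1 + k2).
x=0.000000, p=0.680000:
  k1 = f(0.000000, 0.680000) = -0.132000
  k2 = f(0.400000, 0.627200) = 0.465920
  p ← 0.680000 + (0.4/2)·(-0.132000 + 0.465920) = 0.746784
x=0.400000, p=0.746784:
  k1 = f(0.400000, 0.746784) = 0.298502
  k2 = f(0.800000, 0.866185) = 0.655341
  p ← 0.746784 + (0.4/2)·(0.298502 + 0.655341) = 0.937553
x=0.800000, p=0.937553:
  k1 = f(0.800000, 0.937553) = 0.555426
  k2 = f(1.200000, 1.159723) = 0.768388
  p ← 0.937553 + (0.4/2)·(0.555426 + 0.768388) = 1.202315
p(1.2) ≈ 1.2023

1.2023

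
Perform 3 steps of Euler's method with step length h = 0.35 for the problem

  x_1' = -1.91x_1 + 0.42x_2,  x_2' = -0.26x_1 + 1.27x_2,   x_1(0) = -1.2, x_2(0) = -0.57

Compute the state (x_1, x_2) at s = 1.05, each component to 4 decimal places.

Euler on (x_1,x_2): x_1_{n+1} = x_1_n + h·x_1', x_2_{n+1} = x_2_n + h·x_2'.
0.000000: (-1.200000, -0.570000); f=(2.052600, -0.411900) → (-0.481590, -0.714165)
0.350000: (-0.481590, -0.714165); f=(0.619888, -0.781776) → (-0.264629, -0.987787)
0.700000: (-0.264629, -0.987787); f=(0.090572, -1.185685) → (-0.232929, -1.402777)
(x_1(1.05), x_2(1.05)) ≈ (-0.2329, -1.4028)

-0.2329, -1.4028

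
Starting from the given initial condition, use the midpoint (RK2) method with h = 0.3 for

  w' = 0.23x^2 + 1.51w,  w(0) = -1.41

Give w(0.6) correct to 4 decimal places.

Midpoint: k1 = f(x_n, w_n); k2 = f(x_n + h/2, w_n + (h/2)·k1); w_{n+1} = w_n + h·k2.
x=0.000000, w=-1.410000:
  k1 = f(0.000000, -1.410000) = -2.129100
  k2 = f(0.150000, -1.729365) = -2.606166
  w ← -1.410000 + 0.3·(-2.606166) = -2.191850
x=0.300000, w=-2.191850:
  k1 = f(0.300000, -2.191850) = -3.288993
  k2 = f(0.450000, -2.685199) = -4.008075
  w ← -2.191850 + 0.3·(-4.008075) = -3.394272
w(0.6) ≈ -3.3943

-3.3943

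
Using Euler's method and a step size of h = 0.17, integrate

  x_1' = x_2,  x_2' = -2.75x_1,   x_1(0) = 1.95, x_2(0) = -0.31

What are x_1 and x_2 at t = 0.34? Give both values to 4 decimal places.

1.6896, -2.1086

Euler on (x_1,x_2): x_1_{n+1} = x_1_n + h·x_1', x_2_{n+1} = x_2_n + h·x_2'.
0.000000: (1.950000, -0.310000); f=(-0.310000, -5.362500) → (1.897300, -1.221625)
0.170000: (1.897300, -1.221625); f=(-1.221625, -5.217575) → (1.689624, -2.108613)
(x_1(0.34), x_2(0.34)) ≈ (1.6896, -2.1086)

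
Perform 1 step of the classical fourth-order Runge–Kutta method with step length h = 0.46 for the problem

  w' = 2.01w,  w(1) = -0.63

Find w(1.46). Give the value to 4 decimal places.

RK4: k1 = f(t_n, w_n); k2 = f(t_n + h/2, w_n + (h/2)·k1); k3 = f(t_n + h/2, w_n + (h/2)·k2); k4 = f(t_n + h, w_n + h·k3); w_{n+1} = w_n + (h/6)·(k1 + 2k2 + 2k3 + k4).
t=1.000000, w=-0.630000:
  k1 = f(1.000000, -0.630000) = -1.266300
  k2 = f(1.230000, -0.921249) = -1.851710
  k3 = f(1.230000, -1.055893) = -2.122346
  k4 = f(1.460000, -1.606279) = -3.228621
  w ← -0.630000 + (0.46/6)·(k1 + 2k2 + 2k3 + k4) = -1.583966
w(1.46) ≈ -1.5840

-1.5840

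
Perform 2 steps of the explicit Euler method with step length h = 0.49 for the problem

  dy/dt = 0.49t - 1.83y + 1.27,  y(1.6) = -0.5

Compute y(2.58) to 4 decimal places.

Euler: y_{n+1} = y_n + h·f(t_n, y_n).
t=1.600000, y=-0.500000: f=2.969000 → y ← -0.500000 + 0.49·2.969000 = 0.954810
t=2.090000, y=0.954810: f=0.546798 → y ← 0.954810 + 0.49·0.546798 = 1.222741
y(2.58) ≈ 1.2227

1.2227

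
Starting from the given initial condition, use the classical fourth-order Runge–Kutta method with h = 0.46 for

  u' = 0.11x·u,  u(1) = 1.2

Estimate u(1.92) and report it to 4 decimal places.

RK4: k1 = f(x_n, u_n); k2 = f(x_n + h/2, u_n + (h/2)·k1); k3 = f(x_n + h/2, u_n + (h/2)·k2); k4 = f(x_n + h, u_n + h·k3); u_{n+1} = u_n + (h/6)·(k1 + 2k2 + 2k3 + k4).
x=1.000000, u=1.200000:
  k1 = f(1.000000, 1.200000) = 0.132000
  k2 = f(1.230000, 1.230360) = 0.166468
  k3 = f(1.230000, 1.238288) = 0.167540
  k4 = f(1.460000, 1.277069) = 0.205097
  u ← 1.200000 + (0.46/6)·(k1 + 2k2 + 2k3 + k4) = 1.277059
x=1.460000, u=1.277059:
  k1 = f(1.460000, 1.277059) = 0.205096
  k2 = f(1.690000, 1.324231) = 0.246174
  k3 = f(1.690000, 1.333679) = 0.247931
  k4 = f(1.920000, 1.391107) = 0.293802
  u ← 1.277059 + (0.46/6)·(k1 + 2k2 + 2k3 + k4) = 1.391070
u(1.92) ≈ 1.3911

1.3911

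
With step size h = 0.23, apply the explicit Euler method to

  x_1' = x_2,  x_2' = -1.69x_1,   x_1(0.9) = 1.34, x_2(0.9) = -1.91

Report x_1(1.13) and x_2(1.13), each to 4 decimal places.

Euler on (x_1,x_2): x_1_{n+1} = x_1_n + h·x_1', x_2_{n+1} = x_2_n + h·x_2'.
0.900000: (1.340000, -1.910000); f=(-1.910000, -2.264600) → (0.900700, -2.430858)
(x_1(1.13), x_2(1.13)) ≈ (0.9007, -2.4309)

0.9007, -2.4309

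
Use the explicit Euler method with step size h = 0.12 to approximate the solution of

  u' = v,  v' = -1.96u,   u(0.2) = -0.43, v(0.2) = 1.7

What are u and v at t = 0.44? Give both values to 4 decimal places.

Euler on (u,v): u_{n+1} = u_n + h·u', v_{n+1} = v_n + h·v'.
0.200000: (-0.430000, 1.700000); f=(1.700000, 0.842800) → (-0.226000, 1.801136)
0.320000: (-0.226000, 1.801136); f=(1.801136, 0.442960) → (-0.009864, 1.854291)
(u(0.44), v(0.44)) ≈ (-0.0099, 1.8543)

-0.0099, 1.8543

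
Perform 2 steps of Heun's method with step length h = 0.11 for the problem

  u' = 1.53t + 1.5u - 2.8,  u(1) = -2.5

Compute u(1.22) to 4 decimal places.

-3.7621

Heun: k1 = f(t_n, u_n); k2 = f(t_n + h, u_n + h·k1); u_{n+1} = u_n + (h/2)·(k1 + k2).
t=1.000000, u=-2.500000:
  k1 = f(1.000000, -2.500000) = -5.020000
  k2 = f(1.110000, -3.052200) = -5.680000
  u ← -2.500000 + (0.11/2)·(-5.020000 + (-5.680000)) = -3.088500
t=1.110000, u=-3.088500:
  k1 = f(1.110000, -3.088500) = -5.734450
  k2 = f(1.220000, -3.719289) = -6.512334
  u ← -3.088500 + (0.11/2)·(-5.734450 + (-6.512334)) = -3.762073
u(1.22) ≈ -3.7621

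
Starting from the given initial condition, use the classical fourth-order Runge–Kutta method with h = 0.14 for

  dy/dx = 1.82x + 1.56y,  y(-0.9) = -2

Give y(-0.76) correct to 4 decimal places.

-2.7252

RK4: k1 = f(x_n, y_n); k2 = f(x_n + h/2, y_n + (h/2)·k1); k3 = f(x_n + h/2, y_n + (h/2)·k2); k4 = f(x_n + h, y_n + h·k3); y_{n+1} = y_n + (h/6)·(k1 + 2k2 + 2k3 + k4).
x=-0.900000, y=-2.000000:
  k1 = f(-0.900000, -2.000000) = -4.758000
  k2 = f(-0.830000, -2.333060) = -5.150174
  k3 = f(-0.830000, -2.360512) = -5.192999
  k4 = f(-0.760000, -2.727020) = -5.637351
  y ← -2.000000 + (0.14/6)·(k1 + 2k2 + 2k3 + k4) = -2.725240
y(-0.76) ≈ -2.7252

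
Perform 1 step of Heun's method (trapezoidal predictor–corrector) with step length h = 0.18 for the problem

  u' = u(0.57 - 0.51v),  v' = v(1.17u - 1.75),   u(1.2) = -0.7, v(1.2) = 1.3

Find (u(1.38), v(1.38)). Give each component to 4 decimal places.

Heun on (u,v): k1 = f(s_n, state_n); k2 = f(s_n + h, state_n + h·k1); state_{n+1} = state_n + (h/2)·(k1 + k2).
1.200000: (-0.700000, 1.300000)
  k1 = (0.065100, -3.339700)
  predictor → (-0.688282, 0.698854)
  k2 = (-0.147006, -1.785775)
  → (-0.707372, 0.838707)
(u(1.38), v(1.38)) ≈ (-0.7074, 0.8387)

-0.7074, 0.8387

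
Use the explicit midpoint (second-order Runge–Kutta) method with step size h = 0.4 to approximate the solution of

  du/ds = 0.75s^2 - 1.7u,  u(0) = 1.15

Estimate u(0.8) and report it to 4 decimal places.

0.4477

Midpoint: k1 = f(s_n, u_n); k2 = f(s_n + h/2, u_n + (h/2)·k1); u_{n+1} = u_n + h·k2.
s=0.000000, u=1.150000:
  k1 = f(0.000000, 1.150000) = -1.955000
  k2 = f(0.200000, 0.759000) = -1.260300
  u ← 1.150000 + 0.4·(-1.260300) = 0.645880
s=0.400000, u=0.645880:
  k1 = f(0.400000, 0.645880) = -0.977996
  k2 = f(0.600000, 0.450281) = -0.495477
  u ← 0.645880 + 0.4·(-0.495477) = 0.447689
u(0.8) ≈ 0.4477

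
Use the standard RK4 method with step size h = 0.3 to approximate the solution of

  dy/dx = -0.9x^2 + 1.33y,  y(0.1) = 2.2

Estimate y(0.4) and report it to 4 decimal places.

3.2569

RK4: k1 = f(x_n, y_n); k2 = f(x_n + h/2, y_n + (h/2)·k1); k3 = f(x_n + h/2, y_n + (h/2)·k2); k4 = f(x_n + h, y_n + h·k3); y_{n+1} = y_n + (h/6)·(k1 + 2k2 + 2k3 + k4).
x=0.100000, y=2.200000:
  k1 = f(0.100000, 2.200000) = 2.917000
  k2 = f(0.250000, 2.637550) = 3.451692
  k3 = f(0.250000, 2.717754) = 3.558362
  k4 = f(0.400000, 3.267509) = 4.201787
  y ← 2.200000 + (0.3/6)·(k1 + 2k2 + 2k3 + k4) = 3.256945
y(0.4) ≈ 3.2569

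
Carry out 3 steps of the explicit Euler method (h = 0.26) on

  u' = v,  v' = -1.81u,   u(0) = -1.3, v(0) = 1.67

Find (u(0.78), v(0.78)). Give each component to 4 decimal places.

Euler on (u,v): u_{n+1} = u_n + h·u', v_{n+1} = v_n + h·v'.
0.000000: (-1.300000, 1.670000); f=(1.670000, 2.353000) → (-0.865800, 2.281780)
0.260000: (-0.865800, 2.281780); f=(2.281780, 1.567098) → (-0.272537, 2.689225)
0.520000: (-0.272537, 2.689225); f=(2.689225, 0.493292) → (0.426661, 2.817481)
(u(0.78), v(0.78)) ≈ (0.4267, 2.8175)

0.4267, 2.8175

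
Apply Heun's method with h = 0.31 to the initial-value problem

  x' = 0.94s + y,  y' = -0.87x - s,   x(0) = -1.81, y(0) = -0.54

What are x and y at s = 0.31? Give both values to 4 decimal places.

-1.8566, -0.0773

Heun on (x,y): k1 = f(s_n, state_n); k2 = f(s_n + h, state_n + h·k1); state_{n+1} = state_n + (h/2)·(k1 + k2).
0.000000: (-1.810000, -0.540000)
  k1 = (-0.540000, 1.574700)
  predictor → (-1.977400, -0.051843)
  k2 = (0.239557, 1.410338)
  → (-1.856569, -0.077319)
(x(0.31), y(0.31)) ≈ (-1.8566, -0.0773)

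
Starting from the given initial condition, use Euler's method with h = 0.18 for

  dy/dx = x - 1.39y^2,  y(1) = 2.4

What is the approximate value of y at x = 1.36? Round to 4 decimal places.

Euler: y_{n+1} = y_n + h·f(x_n, y_n).
x=1.000000, y=2.400000: f=-7.006400 → y ← 2.400000 + 0.18·(-7.006400) = 1.138848
x=1.180000, y=1.138848: f=-0.622795 → y ← 1.138848 + 0.18·(-0.622795) = 1.026745
y(1.36) ≈ 1.0267

1.0267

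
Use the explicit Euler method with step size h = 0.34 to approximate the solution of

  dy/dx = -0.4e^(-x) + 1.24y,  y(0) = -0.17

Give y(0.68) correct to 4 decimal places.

-0.6337

Euler: y_{n+1} = y_n + h·f(x_n, y_n).
x=0.000000, y=-0.170000: f=-0.610800 → y ← -0.170000 + 0.34·(-0.610800) = -0.377672
x=0.340000, y=-0.377672: f=-0.753021 → y ← -0.377672 + 0.34·(-0.753021) = -0.633699
y(0.68) ≈ -0.6337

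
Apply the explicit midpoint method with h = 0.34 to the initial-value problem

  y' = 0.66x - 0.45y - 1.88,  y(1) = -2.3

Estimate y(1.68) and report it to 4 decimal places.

Midpoint: k1 = f(x_n, y_n); k2 = f(x_n + h/2, y_n + (h/2)·k1); y_{n+1} = y_n + h·k2.
x=1.000000, y=-2.300000:
  k1 = f(1.000000, -2.300000) = -0.185000
  k2 = f(1.170000, -2.331450) = -0.058647
  y ← -2.300000 + 0.34·(-0.058647) = -2.319940
x=1.340000, y=-2.319940:
  k1 = f(1.340000, -2.319940) = 0.048373
  k2 = f(1.510000, -2.311717) = 0.156873
  y ← -2.319940 + 0.34·0.156873 = -2.266603
y(1.68) ≈ -2.2666

-2.2666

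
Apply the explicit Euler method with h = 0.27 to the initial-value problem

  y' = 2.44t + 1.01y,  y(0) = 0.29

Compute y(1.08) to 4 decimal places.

Euler: y_{n+1} = y_n + h·f(t_n, y_n).
t=0.000000, y=0.290000: f=0.292900 → y ← 0.290000 + 0.27·0.292900 = 0.369083
t=0.270000, y=0.369083: f=1.031574 → y ← 0.369083 + 0.27·1.031574 = 0.647608
t=0.540000, y=0.647608: f=1.971684 → y ← 0.647608 + 0.27·1.971684 = 1.179963
t=0.810000, y=1.179963: f=3.168162 → y ← 1.179963 + 0.27·3.168162 = 2.035366
y(1.08) ≈ 2.0354

2.0354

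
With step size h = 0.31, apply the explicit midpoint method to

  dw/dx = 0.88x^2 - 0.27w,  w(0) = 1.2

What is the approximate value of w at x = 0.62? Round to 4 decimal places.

Midpoint: k1 = f(x_n, w_n); k2 = f(x_n + h/2, w_n + (h/2)·k1); w_{n+1} = w_n + h·k2.
x=0.000000, w=1.200000:
  k1 = f(0.000000, 1.200000) = -0.324000
  k2 = f(0.155000, 1.149780) = -0.289299
  w ← 1.200000 + 0.31·(-0.289299) = 1.110317
x=0.310000, w=1.110317:
  k1 = f(0.310000, 1.110317) = -0.215218
  k2 = f(0.465000, 1.076959) = -0.100501
  w ← 1.110317 + 0.31·(-0.100501) = 1.079162
w(0.62) ≈ 1.0792

1.0792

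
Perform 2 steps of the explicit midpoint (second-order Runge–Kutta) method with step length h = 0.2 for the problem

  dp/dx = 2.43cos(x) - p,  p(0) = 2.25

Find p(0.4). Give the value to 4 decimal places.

Midpoint: k1 = f(x_n, p_n); k2 = f(x_n + h/2, p_n + (h/2)·k1); p_{n+1} = p_n + h·k2.
x=0.000000, p=2.250000:
  k1 = f(0.000000, 2.250000) = 0.180000
  k2 = f(0.100000, 2.268000) = 0.149860
  p ← 2.250000 + 0.2·0.149860 = 2.279972
x=0.200000, p=2.279972:
  k1 = f(0.200000, 2.279972) = 0.101590
  k2 = f(0.300000, 2.290131) = 0.031337
  p ← 2.279972 + 0.2·0.031337 = 2.286239
p(0.4) ≈ 2.2862

2.2862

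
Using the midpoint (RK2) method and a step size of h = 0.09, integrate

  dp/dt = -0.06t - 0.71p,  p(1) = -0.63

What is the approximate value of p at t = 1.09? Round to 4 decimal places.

-0.5965

Midpoint: k1 = f(t_n, p_n); k2 = f(t_n + h/2, p_n + (h/2)·k1); p_{n+1} = p_n + h·k2.
t=1.000000, p=-0.630000:
  k1 = f(1.000000, -0.630000) = 0.387300
  k2 = f(1.045000, -0.612572) = 0.372226
  p ← -0.630000 + 0.09·0.372226 = -0.596500
p(1.09) ≈ -0.5965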